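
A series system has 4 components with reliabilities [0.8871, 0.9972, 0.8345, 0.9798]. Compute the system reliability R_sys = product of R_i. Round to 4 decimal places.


Components: [0.8871, 0.9972, 0.8345, 0.9798]
After component 1 (R=0.8871): product = 0.8871
After component 2 (R=0.9972): product = 0.8846
After component 3 (R=0.8345): product = 0.7382
After component 4 (R=0.9798): product = 0.7233
R_sys = 0.7233

0.7233


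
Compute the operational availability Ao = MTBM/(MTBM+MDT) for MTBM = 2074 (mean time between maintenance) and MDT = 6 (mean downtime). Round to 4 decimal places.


MTBM = 2074
MDT = 6
MTBM + MDT = 2080
Ao = 2074 / 2080
Ao = 0.9971

0.9971


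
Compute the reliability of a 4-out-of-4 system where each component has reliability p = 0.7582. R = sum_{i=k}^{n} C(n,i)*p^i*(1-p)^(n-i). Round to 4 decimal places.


k = 4, n = 4, p = 0.7582
i=4: C(4,4)=1 * 0.7582^4 * 0.2418^0 = 0.3305
R = sum of terms = 0.3305

0.3305


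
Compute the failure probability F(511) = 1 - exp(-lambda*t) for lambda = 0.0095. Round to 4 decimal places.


lambda = 0.0095, t = 511
lambda * t = 4.8545
exp(-4.8545) = 0.0078
F(t) = 1 - 0.0078
F(t) = 0.9922

0.9922


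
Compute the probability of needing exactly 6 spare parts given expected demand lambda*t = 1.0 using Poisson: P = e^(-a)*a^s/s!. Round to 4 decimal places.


a = 1.0, s = 6
e^(-a) = e^(-1.0) = 0.3679
a^s = 1.0^6 = 1.0
s! = 720
P = 0.3679 * 1.0 / 720
P = 0.0005

0.0005


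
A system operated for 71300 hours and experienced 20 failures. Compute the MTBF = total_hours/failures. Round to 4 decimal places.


total_hours = 71300
failures = 20
MTBF = 71300 / 20
MTBF = 3565.0

3565.0


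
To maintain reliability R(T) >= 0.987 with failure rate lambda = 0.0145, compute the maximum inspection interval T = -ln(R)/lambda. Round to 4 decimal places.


R_target = 0.987
lambda = 0.0145
-ln(0.987) = 0.0131
T = 0.0131 / 0.0145
T = 0.9024

0.9024


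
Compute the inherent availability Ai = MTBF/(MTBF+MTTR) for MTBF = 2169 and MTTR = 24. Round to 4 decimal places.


MTBF = 2169
MTTR = 24
MTBF + MTTR = 2193
Ai = 2169 / 2193
Ai = 0.9891

0.9891


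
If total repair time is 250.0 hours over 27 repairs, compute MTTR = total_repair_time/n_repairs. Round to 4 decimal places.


total_repair_time = 250.0
n_repairs = 27
MTTR = 250.0 / 27
MTTR = 9.2593

9.2593


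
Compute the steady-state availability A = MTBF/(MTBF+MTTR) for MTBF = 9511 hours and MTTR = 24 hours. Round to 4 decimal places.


MTBF = 9511
MTTR = 24
MTBF + MTTR = 9535
A = 9511 / 9535
A = 0.9975

0.9975


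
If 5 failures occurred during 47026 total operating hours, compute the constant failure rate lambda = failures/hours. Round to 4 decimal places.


failures = 5
total_hours = 47026
lambda = 5 / 47026
lambda = 0.0001

0.0001


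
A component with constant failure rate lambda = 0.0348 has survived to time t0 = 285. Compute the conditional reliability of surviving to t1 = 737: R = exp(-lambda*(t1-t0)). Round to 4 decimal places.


lambda = 0.0348
t0 = 285, t1 = 737
t1 - t0 = 452
lambda * (t1-t0) = 0.0348 * 452 = 15.7296
R = exp(-15.7296)
R = 0.0

0.0


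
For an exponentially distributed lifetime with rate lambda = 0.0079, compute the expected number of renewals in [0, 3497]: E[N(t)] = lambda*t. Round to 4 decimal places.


lambda = 0.0079
t = 3497
E[N(t)] = lambda * t
E[N(t)] = 0.0079 * 3497
E[N(t)] = 27.6263

27.6263


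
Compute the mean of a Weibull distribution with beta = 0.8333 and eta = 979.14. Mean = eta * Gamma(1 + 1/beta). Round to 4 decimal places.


beta = 0.8333, eta = 979.14
1/beta = 1.2
1 + 1/beta = 2.2
Gamma(2.2) = 1.1018
Mean = 979.14 * 1.1018
Mean = 1078.8471

1078.8471


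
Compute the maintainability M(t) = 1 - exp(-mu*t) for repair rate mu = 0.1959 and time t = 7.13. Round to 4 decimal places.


mu = 0.1959, t = 7.13
mu * t = 0.1959 * 7.13 = 1.3968
exp(-1.3968) = 0.2474
M(t) = 1 - 0.2474
M(t) = 0.7526

0.7526


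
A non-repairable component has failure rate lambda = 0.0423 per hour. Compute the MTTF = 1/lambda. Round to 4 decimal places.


lambda = 0.0423
MTTF = 1 / 0.0423
MTTF = 23.6407

23.6407


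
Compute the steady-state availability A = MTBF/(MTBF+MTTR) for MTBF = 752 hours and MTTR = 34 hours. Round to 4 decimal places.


MTBF = 752
MTTR = 34
MTBF + MTTR = 786
A = 752 / 786
A = 0.9567

0.9567


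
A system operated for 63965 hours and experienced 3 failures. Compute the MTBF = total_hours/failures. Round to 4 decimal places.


total_hours = 63965
failures = 3
MTBF = 63965 / 3
MTBF = 21321.6667

21321.6667


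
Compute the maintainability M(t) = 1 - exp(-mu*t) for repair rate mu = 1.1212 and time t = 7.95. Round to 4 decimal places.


mu = 1.1212, t = 7.95
mu * t = 1.1212 * 7.95 = 8.9135
exp(-8.9135) = 0.0001
M(t) = 1 - 0.0001
M(t) = 0.9999

0.9999


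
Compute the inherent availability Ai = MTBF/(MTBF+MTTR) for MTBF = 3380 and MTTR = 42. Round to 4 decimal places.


MTBF = 3380
MTTR = 42
MTBF + MTTR = 3422
Ai = 3380 / 3422
Ai = 0.9877

0.9877


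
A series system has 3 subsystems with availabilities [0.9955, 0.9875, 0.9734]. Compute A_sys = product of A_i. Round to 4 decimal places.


Subsystems: [0.9955, 0.9875, 0.9734]
After subsystem 1 (A=0.9955): product = 0.9955
After subsystem 2 (A=0.9875): product = 0.9831
After subsystem 3 (A=0.9734): product = 0.9569
A_sys = 0.9569

0.9569


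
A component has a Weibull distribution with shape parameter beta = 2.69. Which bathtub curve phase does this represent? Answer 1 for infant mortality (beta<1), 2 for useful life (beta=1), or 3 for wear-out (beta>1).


beta = 2.69
Compare beta to 1:
beta < 1 => infant mortality (phase 1)
beta = 1 => useful life (phase 2)
beta > 1 => wear-out (phase 3)
Since beta = 2.69, this is wear-out (increasing failure rate)
Phase = 3

3


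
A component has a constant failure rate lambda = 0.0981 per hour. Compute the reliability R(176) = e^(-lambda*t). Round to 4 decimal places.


lambda = 0.0981
t = 176
lambda * t = 17.2656
R(t) = e^(-17.2656)
R(t) = 0.0

0.0


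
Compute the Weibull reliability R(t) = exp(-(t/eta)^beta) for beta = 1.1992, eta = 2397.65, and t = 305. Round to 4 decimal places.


beta = 1.1992, eta = 2397.65, t = 305
t/eta = 305 / 2397.65 = 0.1272
(t/eta)^beta = 0.1272^1.1992 = 0.0844
R(t) = exp(-0.0844)
R(t) = 0.9191

0.9191


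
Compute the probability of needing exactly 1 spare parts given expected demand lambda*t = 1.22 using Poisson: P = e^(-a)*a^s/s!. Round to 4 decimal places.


a = 1.22, s = 1
e^(-a) = e^(-1.22) = 0.2952
a^s = 1.22^1 = 1.22
s! = 1
P = 0.2952 * 1.22 / 1
P = 0.3602

0.3602


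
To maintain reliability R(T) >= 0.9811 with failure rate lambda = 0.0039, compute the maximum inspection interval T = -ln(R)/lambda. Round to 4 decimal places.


R_target = 0.9811
lambda = 0.0039
-ln(0.9811) = 0.0191
T = 0.0191 / 0.0039
T = 4.8925

4.8925


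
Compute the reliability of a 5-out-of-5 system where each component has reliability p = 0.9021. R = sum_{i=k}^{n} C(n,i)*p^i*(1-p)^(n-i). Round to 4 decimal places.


k = 5, n = 5, p = 0.9021
i=5: C(5,5)=1 * 0.9021^5 * 0.0979^0 = 0.5974
R = sum of terms = 0.5974

0.5974


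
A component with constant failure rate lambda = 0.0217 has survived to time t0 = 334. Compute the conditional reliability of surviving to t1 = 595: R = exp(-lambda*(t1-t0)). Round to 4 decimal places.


lambda = 0.0217
t0 = 334, t1 = 595
t1 - t0 = 261
lambda * (t1-t0) = 0.0217 * 261 = 5.6637
R = exp(-5.6637)
R = 0.0035

0.0035


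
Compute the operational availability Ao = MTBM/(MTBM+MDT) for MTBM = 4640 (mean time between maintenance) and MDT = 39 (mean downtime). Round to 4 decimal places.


MTBM = 4640
MDT = 39
MTBM + MDT = 4679
Ao = 4640 / 4679
Ao = 0.9917

0.9917


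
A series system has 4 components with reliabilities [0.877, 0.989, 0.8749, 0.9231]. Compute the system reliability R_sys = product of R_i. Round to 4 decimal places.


Components: [0.877, 0.989, 0.8749, 0.9231]
After component 1 (R=0.877): product = 0.877
After component 2 (R=0.989): product = 0.8674
After component 3 (R=0.8749): product = 0.7588
After component 4 (R=0.9231): product = 0.7005
R_sys = 0.7005

0.7005


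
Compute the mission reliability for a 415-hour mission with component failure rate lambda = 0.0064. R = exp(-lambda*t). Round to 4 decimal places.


lambda = 0.0064
mission_time = 415
lambda * t = 0.0064 * 415 = 2.656
R = exp(-2.656)
R = 0.0702

0.0702


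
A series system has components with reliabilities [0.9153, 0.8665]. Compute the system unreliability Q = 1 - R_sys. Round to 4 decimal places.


Components: [0.9153, 0.8665]
After component 1: product = 0.9153
After component 2: product = 0.7931
R_sys = 0.7931
Q = 1 - 0.7931 = 0.2069

0.2069


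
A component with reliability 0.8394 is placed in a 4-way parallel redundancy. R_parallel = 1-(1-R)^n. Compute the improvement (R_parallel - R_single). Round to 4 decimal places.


R_single = 0.8394, n = 4
1 - R_single = 0.1606
(1 - R_single)^n = 0.1606^4 = 0.0007
R_parallel = 1 - 0.0007 = 0.9993
Improvement = 0.9993 - 0.8394
Improvement = 0.1599

0.1599


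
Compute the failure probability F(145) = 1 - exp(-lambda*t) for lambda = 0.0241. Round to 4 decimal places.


lambda = 0.0241, t = 145
lambda * t = 3.4945
exp(-3.4945) = 0.0304
F(t) = 1 - 0.0304
F(t) = 0.9696

0.9696


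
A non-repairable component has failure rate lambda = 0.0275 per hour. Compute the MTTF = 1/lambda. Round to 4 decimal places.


lambda = 0.0275
MTTF = 1 / 0.0275
MTTF = 36.3636

36.3636


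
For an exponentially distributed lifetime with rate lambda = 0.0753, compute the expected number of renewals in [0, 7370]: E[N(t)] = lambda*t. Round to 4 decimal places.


lambda = 0.0753
t = 7370
E[N(t)] = lambda * t
E[N(t)] = 0.0753 * 7370
E[N(t)] = 554.961

554.961


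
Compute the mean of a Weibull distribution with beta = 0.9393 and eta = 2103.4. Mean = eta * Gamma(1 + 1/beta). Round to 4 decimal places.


beta = 0.9393, eta = 2103.4
1/beta = 1.0646
1 + 1/beta = 2.0646
Gamma(2.0646) = 1.0291
Mean = 2103.4 * 1.0291
Mean = 2164.5345

2164.5345


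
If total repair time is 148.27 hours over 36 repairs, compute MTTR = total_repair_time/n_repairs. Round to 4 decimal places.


total_repair_time = 148.27
n_repairs = 36
MTTR = 148.27 / 36
MTTR = 4.1186

4.1186


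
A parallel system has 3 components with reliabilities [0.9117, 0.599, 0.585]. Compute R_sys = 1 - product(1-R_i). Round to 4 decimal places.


Components: [0.9117, 0.599, 0.585]
(1 - 0.9117) = 0.0883, running product = 0.0883
(1 - 0.599) = 0.401, running product = 0.0354
(1 - 0.585) = 0.415, running product = 0.0147
Product of (1-R_i) = 0.0147
R_sys = 1 - 0.0147 = 0.9853

0.9853


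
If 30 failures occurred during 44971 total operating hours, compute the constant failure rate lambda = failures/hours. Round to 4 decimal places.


failures = 30
total_hours = 44971
lambda = 30 / 44971
lambda = 0.0007

0.0007


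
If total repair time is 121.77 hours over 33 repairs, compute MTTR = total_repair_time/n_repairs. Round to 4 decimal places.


total_repair_time = 121.77
n_repairs = 33
MTTR = 121.77 / 33
MTTR = 3.69

3.69


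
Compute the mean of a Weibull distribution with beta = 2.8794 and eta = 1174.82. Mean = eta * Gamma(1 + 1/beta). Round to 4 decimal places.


beta = 2.8794, eta = 1174.82
1/beta = 0.3473
1 + 1/beta = 1.3473
Gamma(1.3473) = 0.8914
Mean = 1174.82 * 0.8914
Mean = 1047.2694

1047.2694


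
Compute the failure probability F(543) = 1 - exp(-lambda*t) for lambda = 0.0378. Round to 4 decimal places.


lambda = 0.0378, t = 543
lambda * t = 20.5254
exp(-20.5254) = 0.0
F(t) = 1 - 0.0
F(t) = 1.0

1.0


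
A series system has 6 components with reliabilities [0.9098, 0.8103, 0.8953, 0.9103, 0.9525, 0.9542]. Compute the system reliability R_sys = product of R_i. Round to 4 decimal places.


Components: [0.9098, 0.8103, 0.8953, 0.9103, 0.9525, 0.9542]
After component 1 (R=0.9098): product = 0.9098
After component 2 (R=0.8103): product = 0.7372
After component 3 (R=0.8953): product = 0.66
After component 4 (R=0.9103): product = 0.6008
After component 5 (R=0.9525): product = 0.5723
After component 6 (R=0.9542): product = 0.5461
R_sys = 0.5461

0.5461


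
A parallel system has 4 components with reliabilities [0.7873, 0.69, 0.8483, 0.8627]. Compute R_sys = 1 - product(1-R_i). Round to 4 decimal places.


Components: [0.7873, 0.69, 0.8483, 0.8627]
(1 - 0.7873) = 0.2127, running product = 0.2127
(1 - 0.69) = 0.31, running product = 0.0659
(1 - 0.8483) = 0.1517, running product = 0.01
(1 - 0.8627) = 0.1373, running product = 0.0014
Product of (1-R_i) = 0.0014
R_sys = 1 - 0.0014 = 0.9986

0.9986


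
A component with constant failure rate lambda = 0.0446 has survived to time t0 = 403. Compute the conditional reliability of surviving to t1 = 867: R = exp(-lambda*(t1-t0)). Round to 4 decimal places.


lambda = 0.0446
t0 = 403, t1 = 867
t1 - t0 = 464
lambda * (t1-t0) = 0.0446 * 464 = 20.6944
R = exp(-20.6944)
R = 0.0

0.0


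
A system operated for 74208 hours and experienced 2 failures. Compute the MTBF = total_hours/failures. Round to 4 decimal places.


total_hours = 74208
failures = 2
MTBF = 74208 / 2
MTBF = 37104.0

37104.0


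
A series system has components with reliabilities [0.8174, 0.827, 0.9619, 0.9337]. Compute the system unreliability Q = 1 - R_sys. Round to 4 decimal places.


Components: [0.8174, 0.827, 0.9619, 0.9337]
After component 1: product = 0.8174
After component 2: product = 0.676
After component 3: product = 0.6502
After component 4: product = 0.6071
R_sys = 0.6071
Q = 1 - 0.6071 = 0.3929

0.3929


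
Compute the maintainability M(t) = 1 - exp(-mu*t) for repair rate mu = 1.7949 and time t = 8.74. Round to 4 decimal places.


mu = 1.7949, t = 8.74
mu * t = 1.7949 * 8.74 = 15.6874
exp(-15.6874) = 0.0
M(t) = 1 - 0.0
M(t) = 1.0

1.0


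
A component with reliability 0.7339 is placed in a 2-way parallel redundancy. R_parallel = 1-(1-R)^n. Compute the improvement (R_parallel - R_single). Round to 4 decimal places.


R_single = 0.7339, n = 2
1 - R_single = 0.2661
(1 - R_single)^n = 0.2661^2 = 0.0708
R_parallel = 1 - 0.0708 = 0.9292
Improvement = 0.9292 - 0.7339
Improvement = 0.1953

0.1953


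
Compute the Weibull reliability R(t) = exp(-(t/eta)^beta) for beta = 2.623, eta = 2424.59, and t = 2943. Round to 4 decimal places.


beta = 2.623, eta = 2424.59, t = 2943
t/eta = 2943 / 2424.59 = 1.2138
(t/eta)^beta = 1.2138^2.623 = 1.6624
R(t) = exp(-1.6624)
R(t) = 0.1897

0.1897


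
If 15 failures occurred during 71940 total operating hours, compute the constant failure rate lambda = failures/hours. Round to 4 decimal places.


failures = 15
total_hours = 71940
lambda = 15 / 71940
lambda = 0.0002

0.0002


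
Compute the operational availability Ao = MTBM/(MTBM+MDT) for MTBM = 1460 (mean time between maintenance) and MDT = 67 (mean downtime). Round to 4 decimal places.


MTBM = 1460
MDT = 67
MTBM + MDT = 1527
Ao = 1460 / 1527
Ao = 0.9561

0.9561


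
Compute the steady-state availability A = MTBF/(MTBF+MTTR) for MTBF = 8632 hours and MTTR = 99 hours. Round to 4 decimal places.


MTBF = 8632
MTTR = 99
MTBF + MTTR = 8731
A = 8632 / 8731
A = 0.9887

0.9887


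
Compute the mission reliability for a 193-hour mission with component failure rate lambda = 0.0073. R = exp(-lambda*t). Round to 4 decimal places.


lambda = 0.0073
mission_time = 193
lambda * t = 0.0073 * 193 = 1.4089
R = exp(-1.4089)
R = 0.2444

0.2444


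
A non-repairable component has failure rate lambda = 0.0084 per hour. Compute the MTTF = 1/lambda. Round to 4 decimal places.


lambda = 0.0084
MTTF = 1 / 0.0084
MTTF = 119.0476

119.0476


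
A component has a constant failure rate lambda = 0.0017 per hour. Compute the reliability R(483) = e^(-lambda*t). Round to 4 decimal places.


lambda = 0.0017
t = 483
lambda * t = 0.8211
R(t) = e^(-0.8211)
R(t) = 0.4399

0.4399


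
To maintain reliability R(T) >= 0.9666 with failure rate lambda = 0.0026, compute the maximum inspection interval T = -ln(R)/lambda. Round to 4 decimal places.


R_target = 0.9666
lambda = 0.0026
-ln(0.9666) = 0.034
T = 0.034 / 0.0026
T = 13.0656

13.0656


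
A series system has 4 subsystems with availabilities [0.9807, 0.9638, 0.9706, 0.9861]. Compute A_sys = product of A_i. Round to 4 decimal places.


Subsystems: [0.9807, 0.9638, 0.9706, 0.9861]
After subsystem 1 (A=0.9807): product = 0.9807
After subsystem 2 (A=0.9638): product = 0.9452
After subsystem 3 (A=0.9706): product = 0.9174
After subsystem 4 (A=0.9861): product = 0.9047
A_sys = 0.9047

0.9047


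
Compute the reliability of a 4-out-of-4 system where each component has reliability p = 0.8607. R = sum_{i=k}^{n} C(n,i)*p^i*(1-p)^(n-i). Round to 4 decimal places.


k = 4, n = 4, p = 0.8607
i=4: C(4,4)=1 * 0.8607^4 * 0.1393^0 = 0.5488
R = sum of terms = 0.5488

0.5488


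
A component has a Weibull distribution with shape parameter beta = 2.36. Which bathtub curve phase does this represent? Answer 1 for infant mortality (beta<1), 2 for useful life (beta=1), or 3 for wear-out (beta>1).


beta = 2.36
Compare beta to 1:
beta < 1 => infant mortality (phase 1)
beta = 1 => useful life (phase 2)
beta > 1 => wear-out (phase 3)
Since beta = 2.36, this is wear-out (increasing failure rate)
Phase = 3

3


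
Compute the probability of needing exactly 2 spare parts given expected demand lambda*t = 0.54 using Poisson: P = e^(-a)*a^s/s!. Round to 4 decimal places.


a = 0.54, s = 2
e^(-a) = e^(-0.54) = 0.5827
a^s = 0.54^2 = 0.2916
s! = 2
P = 0.5827 * 0.2916 / 2
P = 0.085

0.085


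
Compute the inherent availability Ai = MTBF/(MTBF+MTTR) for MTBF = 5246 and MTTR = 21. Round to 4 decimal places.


MTBF = 5246
MTTR = 21
MTBF + MTTR = 5267
Ai = 5246 / 5267
Ai = 0.996

0.996


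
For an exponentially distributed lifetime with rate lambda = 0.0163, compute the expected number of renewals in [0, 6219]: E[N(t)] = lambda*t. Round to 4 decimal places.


lambda = 0.0163
t = 6219
E[N(t)] = lambda * t
E[N(t)] = 0.0163 * 6219
E[N(t)] = 101.3697

101.3697


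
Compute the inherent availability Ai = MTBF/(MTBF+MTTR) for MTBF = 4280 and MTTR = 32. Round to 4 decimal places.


MTBF = 4280
MTTR = 32
MTBF + MTTR = 4312
Ai = 4280 / 4312
Ai = 0.9926

0.9926


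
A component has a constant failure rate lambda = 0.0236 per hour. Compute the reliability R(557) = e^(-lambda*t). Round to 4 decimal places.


lambda = 0.0236
t = 557
lambda * t = 13.1452
R(t) = e^(-13.1452)
R(t) = 0.0

0.0


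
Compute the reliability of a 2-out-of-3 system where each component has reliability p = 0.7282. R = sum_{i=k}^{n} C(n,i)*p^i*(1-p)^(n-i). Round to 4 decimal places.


k = 2, n = 3, p = 0.7282
i=2: C(3,2)=3 * 0.7282^2 * 0.2718^1 = 0.4324
i=3: C(3,3)=1 * 0.7282^3 * 0.2718^0 = 0.3861
R = sum of terms = 0.8185

0.8185


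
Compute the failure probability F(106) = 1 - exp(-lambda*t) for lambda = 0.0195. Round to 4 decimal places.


lambda = 0.0195, t = 106
lambda * t = 2.067
exp(-2.067) = 0.1266
F(t) = 1 - 0.1266
F(t) = 0.8734

0.8734


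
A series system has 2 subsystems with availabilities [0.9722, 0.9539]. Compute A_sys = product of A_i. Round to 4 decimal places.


Subsystems: [0.9722, 0.9539]
After subsystem 1 (A=0.9722): product = 0.9722
After subsystem 2 (A=0.9539): product = 0.9274
A_sys = 0.9274

0.9274


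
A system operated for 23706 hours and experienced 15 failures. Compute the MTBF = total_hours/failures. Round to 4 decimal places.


total_hours = 23706
failures = 15
MTBF = 23706 / 15
MTBF = 1580.4

1580.4


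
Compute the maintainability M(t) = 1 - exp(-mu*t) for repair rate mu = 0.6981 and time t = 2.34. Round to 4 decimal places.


mu = 0.6981, t = 2.34
mu * t = 0.6981 * 2.34 = 1.6336
exp(-1.6336) = 0.1952
M(t) = 1 - 0.1952
M(t) = 0.8048

0.8048


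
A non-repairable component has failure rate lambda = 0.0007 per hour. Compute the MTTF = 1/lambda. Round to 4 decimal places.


lambda = 0.0007
MTTF = 1 / 0.0007
MTTF = 1428.5714

1428.5714


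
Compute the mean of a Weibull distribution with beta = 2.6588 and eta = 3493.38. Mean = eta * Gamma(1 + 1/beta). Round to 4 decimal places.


beta = 2.6588, eta = 3493.38
1/beta = 0.3761
1 + 1/beta = 1.3761
Gamma(1.3761) = 0.8888
Mean = 3493.38 * 0.8888
Mean = 3105.014

3105.014


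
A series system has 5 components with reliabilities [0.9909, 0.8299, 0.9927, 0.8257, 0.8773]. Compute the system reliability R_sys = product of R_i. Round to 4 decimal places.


Components: [0.9909, 0.8299, 0.9927, 0.8257, 0.8773]
After component 1 (R=0.9909): product = 0.9909
After component 2 (R=0.8299): product = 0.8223
After component 3 (R=0.9927): product = 0.8163
After component 4 (R=0.8257): product = 0.6741
After component 5 (R=0.8773): product = 0.5913
R_sys = 0.5913

0.5913


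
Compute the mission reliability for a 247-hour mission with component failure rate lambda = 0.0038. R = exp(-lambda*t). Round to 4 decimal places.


lambda = 0.0038
mission_time = 247
lambda * t = 0.0038 * 247 = 0.9386
R = exp(-0.9386)
R = 0.3912

0.3912


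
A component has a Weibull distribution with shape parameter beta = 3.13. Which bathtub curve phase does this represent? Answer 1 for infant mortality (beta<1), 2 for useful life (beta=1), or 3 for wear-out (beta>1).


beta = 3.13
Compare beta to 1:
beta < 1 => infant mortality (phase 1)
beta = 1 => useful life (phase 2)
beta > 1 => wear-out (phase 3)
Since beta = 3.13, this is wear-out (increasing failure rate)
Phase = 3

3


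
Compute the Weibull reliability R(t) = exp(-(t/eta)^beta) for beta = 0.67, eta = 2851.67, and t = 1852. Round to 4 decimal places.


beta = 0.67, eta = 2851.67, t = 1852
t/eta = 1852 / 2851.67 = 0.6494
(t/eta)^beta = 0.6494^0.67 = 0.7489
R(t) = exp(-0.7489)
R(t) = 0.4729

0.4729


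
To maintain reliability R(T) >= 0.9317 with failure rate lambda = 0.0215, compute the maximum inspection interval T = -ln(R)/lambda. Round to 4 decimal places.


R_target = 0.9317
lambda = 0.0215
-ln(0.9317) = 0.0707
T = 0.0707 / 0.0215
T = 3.2904

3.2904


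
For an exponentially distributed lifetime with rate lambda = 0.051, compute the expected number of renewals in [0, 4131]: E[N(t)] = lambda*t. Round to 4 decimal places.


lambda = 0.051
t = 4131
E[N(t)] = lambda * t
E[N(t)] = 0.051 * 4131
E[N(t)] = 210.681

210.681


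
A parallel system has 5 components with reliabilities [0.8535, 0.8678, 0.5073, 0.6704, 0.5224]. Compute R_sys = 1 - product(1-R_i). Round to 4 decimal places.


Components: [0.8535, 0.8678, 0.5073, 0.6704, 0.5224]
(1 - 0.8535) = 0.1465, running product = 0.1465
(1 - 0.8678) = 0.1322, running product = 0.0194
(1 - 0.5073) = 0.4927, running product = 0.0095
(1 - 0.6704) = 0.3296, running product = 0.0031
(1 - 0.5224) = 0.4776, running product = 0.0015
Product of (1-R_i) = 0.0015
R_sys = 1 - 0.0015 = 0.9985

0.9985


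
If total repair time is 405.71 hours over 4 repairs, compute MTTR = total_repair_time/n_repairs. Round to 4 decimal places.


total_repair_time = 405.71
n_repairs = 4
MTTR = 405.71 / 4
MTTR = 101.4275

101.4275


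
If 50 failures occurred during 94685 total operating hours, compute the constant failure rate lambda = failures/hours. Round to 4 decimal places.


failures = 50
total_hours = 94685
lambda = 50 / 94685
lambda = 0.0005

0.0005


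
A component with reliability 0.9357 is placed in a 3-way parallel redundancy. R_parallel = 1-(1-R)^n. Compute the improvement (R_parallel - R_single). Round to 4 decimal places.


R_single = 0.9357, n = 3
1 - R_single = 0.0643
(1 - R_single)^n = 0.0643^3 = 0.0003
R_parallel = 1 - 0.0003 = 0.9997
Improvement = 0.9997 - 0.9357
Improvement = 0.064

0.064


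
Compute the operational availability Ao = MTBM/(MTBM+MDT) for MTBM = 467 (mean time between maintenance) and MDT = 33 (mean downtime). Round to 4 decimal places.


MTBM = 467
MDT = 33
MTBM + MDT = 500
Ao = 467 / 500
Ao = 0.934

0.934


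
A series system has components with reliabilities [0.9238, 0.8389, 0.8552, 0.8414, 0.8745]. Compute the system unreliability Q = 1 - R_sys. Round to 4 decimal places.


Components: [0.9238, 0.8389, 0.8552, 0.8414, 0.8745]
After component 1: product = 0.9238
After component 2: product = 0.775
After component 3: product = 0.6628
After component 4: product = 0.5576
After component 5: product = 0.4877
R_sys = 0.4877
Q = 1 - 0.4877 = 0.5123

0.5123


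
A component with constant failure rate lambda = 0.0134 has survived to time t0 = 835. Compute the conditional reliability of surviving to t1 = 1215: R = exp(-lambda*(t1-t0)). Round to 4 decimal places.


lambda = 0.0134
t0 = 835, t1 = 1215
t1 - t0 = 380
lambda * (t1-t0) = 0.0134 * 380 = 5.092
R = exp(-5.092)
R = 0.0061

0.0061


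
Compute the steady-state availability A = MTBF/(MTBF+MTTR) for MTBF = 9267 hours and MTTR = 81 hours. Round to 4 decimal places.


MTBF = 9267
MTTR = 81
MTBF + MTTR = 9348
A = 9267 / 9348
A = 0.9913

0.9913


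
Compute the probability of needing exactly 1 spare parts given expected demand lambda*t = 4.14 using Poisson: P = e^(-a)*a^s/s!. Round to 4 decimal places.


a = 4.14, s = 1
e^(-a) = e^(-4.14) = 0.0159
a^s = 4.14^1 = 4.14
s! = 1
P = 0.0159 * 4.14 / 1
P = 0.0659

0.0659


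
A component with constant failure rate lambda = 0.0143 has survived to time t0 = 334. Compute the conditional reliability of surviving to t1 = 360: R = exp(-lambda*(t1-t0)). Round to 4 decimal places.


lambda = 0.0143
t0 = 334, t1 = 360
t1 - t0 = 26
lambda * (t1-t0) = 0.0143 * 26 = 0.3718
R = exp(-0.3718)
R = 0.6895

0.6895


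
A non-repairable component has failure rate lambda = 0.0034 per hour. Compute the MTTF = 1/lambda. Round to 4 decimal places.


lambda = 0.0034
MTTF = 1 / 0.0034
MTTF = 294.1176

294.1176


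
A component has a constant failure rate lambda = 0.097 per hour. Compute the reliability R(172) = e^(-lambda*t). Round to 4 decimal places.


lambda = 0.097
t = 172
lambda * t = 16.684
R(t) = e^(-16.684)
R(t) = 0.0

0.0


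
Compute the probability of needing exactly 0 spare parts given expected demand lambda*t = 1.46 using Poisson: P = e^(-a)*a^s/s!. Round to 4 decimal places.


a = 1.46, s = 0
e^(-a) = e^(-1.46) = 0.2322
a^s = 1.46^0 = 1.0
s! = 1
P = 0.2322 * 1.0 / 1
P = 0.2322

0.2322


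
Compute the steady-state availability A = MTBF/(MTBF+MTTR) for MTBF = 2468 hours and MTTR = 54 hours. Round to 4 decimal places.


MTBF = 2468
MTTR = 54
MTBF + MTTR = 2522
A = 2468 / 2522
A = 0.9786

0.9786


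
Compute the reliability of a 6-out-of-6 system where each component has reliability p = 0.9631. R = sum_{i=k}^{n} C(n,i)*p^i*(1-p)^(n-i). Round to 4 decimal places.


k = 6, n = 6, p = 0.9631
i=6: C(6,6)=1 * 0.9631^6 * 0.0369^0 = 0.798
R = sum of terms = 0.798

0.798


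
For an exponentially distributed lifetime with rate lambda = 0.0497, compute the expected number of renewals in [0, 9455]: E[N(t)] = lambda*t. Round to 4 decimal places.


lambda = 0.0497
t = 9455
E[N(t)] = lambda * t
E[N(t)] = 0.0497 * 9455
E[N(t)] = 469.9135

469.9135


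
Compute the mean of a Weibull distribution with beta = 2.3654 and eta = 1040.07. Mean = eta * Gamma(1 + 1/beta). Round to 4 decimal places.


beta = 2.3654, eta = 1040.07
1/beta = 0.4228
1 + 1/beta = 1.4228
Gamma(1.4228) = 0.8863
Mean = 1040.07 * 0.8863
Mean = 921.771

921.771


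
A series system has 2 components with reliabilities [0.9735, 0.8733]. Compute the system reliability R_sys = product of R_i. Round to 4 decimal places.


Components: [0.9735, 0.8733]
After component 1 (R=0.9735): product = 0.9735
After component 2 (R=0.8733): product = 0.8502
R_sys = 0.8502

0.8502


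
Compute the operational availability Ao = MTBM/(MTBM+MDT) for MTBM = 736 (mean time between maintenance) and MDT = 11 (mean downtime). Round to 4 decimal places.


MTBM = 736
MDT = 11
MTBM + MDT = 747
Ao = 736 / 747
Ao = 0.9853

0.9853


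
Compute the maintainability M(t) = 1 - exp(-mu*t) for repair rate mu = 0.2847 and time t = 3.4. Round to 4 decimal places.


mu = 0.2847, t = 3.4
mu * t = 0.2847 * 3.4 = 0.968
exp(-0.968) = 0.3798
M(t) = 1 - 0.3798
M(t) = 0.6202

0.6202


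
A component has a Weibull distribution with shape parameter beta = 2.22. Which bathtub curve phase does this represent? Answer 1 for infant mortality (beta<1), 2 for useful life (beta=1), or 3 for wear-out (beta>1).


beta = 2.22
Compare beta to 1:
beta < 1 => infant mortality (phase 1)
beta = 1 => useful life (phase 2)
beta > 1 => wear-out (phase 3)
Since beta = 2.22, this is wear-out (increasing failure rate)
Phase = 3

3


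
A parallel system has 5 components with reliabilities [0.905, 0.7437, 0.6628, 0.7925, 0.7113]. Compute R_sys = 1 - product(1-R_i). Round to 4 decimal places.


Components: [0.905, 0.7437, 0.6628, 0.7925, 0.7113]
(1 - 0.905) = 0.095, running product = 0.095
(1 - 0.7437) = 0.2563, running product = 0.0243
(1 - 0.6628) = 0.3372, running product = 0.0082
(1 - 0.7925) = 0.2075, running product = 0.0017
(1 - 0.7113) = 0.2887, running product = 0.0005
Product of (1-R_i) = 0.0005
R_sys = 1 - 0.0005 = 0.9995

0.9995


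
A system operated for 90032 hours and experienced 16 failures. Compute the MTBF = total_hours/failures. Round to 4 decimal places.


total_hours = 90032
failures = 16
MTBF = 90032 / 16
MTBF = 5627.0

5627.0


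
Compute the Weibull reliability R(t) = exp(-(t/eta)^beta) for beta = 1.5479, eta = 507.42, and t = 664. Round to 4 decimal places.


beta = 1.5479, eta = 507.42, t = 664
t/eta = 664 / 507.42 = 1.3086
(t/eta)^beta = 1.3086^1.5479 = 1.5163
R(t) = exp(-1.5163)
R(t) = 0.2195

0.2195


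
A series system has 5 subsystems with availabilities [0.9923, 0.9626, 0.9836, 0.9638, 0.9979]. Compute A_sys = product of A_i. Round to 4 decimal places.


Subsystems: [0.9923, 0.9626, 0.9836, 0.9638, 0.9979]
After subsystem 1 (A=0.9923): product = 0.9923
After subsystem 2 (A=0.9626): product = 0.9552
After subsystem 3 (A=0.9836): product = 0.9395
After subsystem 4 (A=0.9638): product = 0.9055
After subsystem 5 (A=0.9979): product = 0.9036
A_sys = 0.9036

0.9036


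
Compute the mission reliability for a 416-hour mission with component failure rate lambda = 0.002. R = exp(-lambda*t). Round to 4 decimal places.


lambda = 0.002
mission_time = 416
lambda * t = 0.002 * 416 = 0.832
R = exp(-0.832)
R = 0.4352

0.4352


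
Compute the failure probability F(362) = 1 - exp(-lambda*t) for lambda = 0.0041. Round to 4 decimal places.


lambda = 0.0041, t = 362
lambda * t = 1.4842
exp(-1.4842) = 0.2267
F(t) = 1 - 0.2267
F(t) = 0.7733

0.7733


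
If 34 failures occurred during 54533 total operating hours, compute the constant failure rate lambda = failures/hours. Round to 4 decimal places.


failures = 34
total_hours = 54533
lambda = 34 / 54533
lambda = 0.0006

0.0006


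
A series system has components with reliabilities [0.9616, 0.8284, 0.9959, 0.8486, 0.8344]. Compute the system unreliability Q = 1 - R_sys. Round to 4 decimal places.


Components: [0.9616, 0.8284, 0.9959, 0.8486, 0.8344]
After component 1: product = 0.9616
After component 2: product = 0.7966
After component 3: product = 0.7933
After component 4: product = 0.6732
After component 5: product = 0.5617
R_sys = 0.5617
Q = 1 - 0.5617 = 0.4383

0.4383


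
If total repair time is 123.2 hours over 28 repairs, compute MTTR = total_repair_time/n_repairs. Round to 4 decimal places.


total_repair_time = 123.2
n_repairs = 28
MTTR = 123.2 / 28
MTTR = 4.4

4.4


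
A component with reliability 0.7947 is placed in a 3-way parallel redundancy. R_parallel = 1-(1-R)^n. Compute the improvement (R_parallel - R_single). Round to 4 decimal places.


R_single = 0.7947, n = 3
1 - R_single = 0.2053
(1 - R_single)^n = 0.2053^3 = 0.0087
R_parallel = 1 - 0.0087 = 0.9913
Improvement = 0.9913 - 0.7947
Improvement = 0.1966

0.1966


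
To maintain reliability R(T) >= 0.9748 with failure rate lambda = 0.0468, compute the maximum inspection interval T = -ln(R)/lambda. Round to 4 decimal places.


R_target = 0.9748
lambda = 0.0468
-ln(0.9748) = 0.0255
T = 0.0255 / 0.0468
T = 0.5454

0.5454


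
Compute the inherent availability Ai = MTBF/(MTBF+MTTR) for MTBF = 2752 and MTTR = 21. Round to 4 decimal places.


MTBF = 2752
MTTR = 21
MTBF + MTTR = 2773
Ai = 2752 / 2773
Ai = 0.9924

0.9924


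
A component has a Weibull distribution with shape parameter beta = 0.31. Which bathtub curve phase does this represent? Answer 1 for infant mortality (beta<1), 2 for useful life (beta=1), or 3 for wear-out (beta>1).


beta = 0.31
Compare beta to 1:
beta < 1 => infant mortality (phase 1)
beta = 1 => useful life (phase 2)
beta > 1 => wear-out (phase 3)
Since beta = 0.31, this is infant mortality (decreasing failure rate)
Phase = 1

1


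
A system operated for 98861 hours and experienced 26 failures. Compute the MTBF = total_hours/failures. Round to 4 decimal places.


total_hours = 98861
failures = 26
MTBF = 98861 / 26
MTBF = 3802.3462

3802.3462


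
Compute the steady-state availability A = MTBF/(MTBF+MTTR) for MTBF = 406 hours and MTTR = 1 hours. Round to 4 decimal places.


MTBF = 406
MTTR = 1
MTBF + MTTR = 407
A = 406 / 407
A = 0.9975

0.9975


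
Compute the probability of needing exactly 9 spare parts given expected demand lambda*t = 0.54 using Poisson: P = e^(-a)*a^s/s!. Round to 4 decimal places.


a = 0.54, s = 9
e^(-a) = e^(-0.54) = 0.5827
a^s = 0.54^9 = 0.0039
s! = 362880
P = 0.5827 * 0.0039 / 362880
P = 0.0

0.0


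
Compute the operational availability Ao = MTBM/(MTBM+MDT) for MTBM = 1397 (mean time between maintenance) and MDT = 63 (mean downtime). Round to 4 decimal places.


MTBM = 1397
MDT = 63
MTBM + MDT = 1460
Ao = 1397 / 1460
Ao = 0.9568

0.9568


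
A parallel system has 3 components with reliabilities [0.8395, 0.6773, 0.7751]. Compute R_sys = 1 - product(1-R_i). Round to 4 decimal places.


Components: [0.8395, 0.6773, 0.7751]
(1 - 0.8395) = 0.1605, running product = 0.1605
(1 - 0.6773) = 0.3227, running product = 0.0518
(1 - 0.7751) = 0.2249, running product = 0.0116
Product of (1-R_i) = 0.0116
R_sys = 1 - 0.0116 = 0.9884

0.9884


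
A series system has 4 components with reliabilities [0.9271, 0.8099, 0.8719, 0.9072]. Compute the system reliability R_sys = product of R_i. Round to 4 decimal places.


Components: [0.9271, 0.8099, 0.8719, 0.9072]
After component 1 (R=0.9271): product = 0.9271
After component 2 (R=0.8099): product = 0.7509
After component 3 (R=0.8719): product = 0.6547
After component 4 (R=0.9072): product = 0.5939
R_sys = 0.5939

0.5939


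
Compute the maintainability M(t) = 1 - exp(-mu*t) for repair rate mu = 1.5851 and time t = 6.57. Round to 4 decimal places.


mu = 1.5851, t = 6.57
mu * t = 1.5851 * 6.57 = 10.4141
exp(-10.4141) = 0.0
M(t) = 1 - 0.0
M(t) = 1.0

1.0


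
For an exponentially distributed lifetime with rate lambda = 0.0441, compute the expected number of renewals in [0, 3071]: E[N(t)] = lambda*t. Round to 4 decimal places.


lambda = 0.0441
t = 3071
E[N(t)] = lambda * t
E[N(t)] = 0.0441 * 3071
E[N(t)] = 135.4311

135.4311


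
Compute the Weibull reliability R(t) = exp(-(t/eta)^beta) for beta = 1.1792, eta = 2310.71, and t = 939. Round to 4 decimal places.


beta = 1.1792, eta = 2310.71, t = 939
t/eta = 939 / 2310.71 = 0.4064
(t/eta)^beta = 0.4064^1.1792 = 0.3458
R(t) = exp(-0.3458)
R(t) = 0.7076

0.7076


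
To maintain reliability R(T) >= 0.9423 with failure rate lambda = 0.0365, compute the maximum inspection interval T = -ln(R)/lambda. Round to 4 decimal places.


R_target = 0.9423
lambda = 0.0365
-ln(0.9423) = 0.0594
T = 0.0594 / 0.0365
T = 1.6283

1.6283


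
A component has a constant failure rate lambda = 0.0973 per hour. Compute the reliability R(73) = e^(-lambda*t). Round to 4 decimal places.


lambda = 0.0973
t = 73
lambda * t = 7.1029
R(t) = e^(-7.1029)
R(t) = 0.0008

0.0008


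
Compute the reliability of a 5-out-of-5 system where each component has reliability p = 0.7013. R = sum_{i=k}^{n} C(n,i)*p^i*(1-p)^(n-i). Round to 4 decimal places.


k = 5, n = 5, p = 0.7013
i=5: C(5,5)=1 * 0.7013^5 * 0.2987^0 = 0.1696
R = sum of terms = 0.1696

0.1696


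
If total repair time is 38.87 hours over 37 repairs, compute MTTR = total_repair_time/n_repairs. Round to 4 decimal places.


total_repair_time = 38.87
n_repairs = 37
MTTR = 38.87 / 37
MTTR = 1.0505

1.0505


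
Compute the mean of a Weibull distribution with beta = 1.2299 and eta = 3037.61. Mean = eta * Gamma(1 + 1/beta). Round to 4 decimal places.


beta = 1.2299, eta = 3037.61
1/beta = 0.8131
1 + 1/beta = 1.8131
Gamma(1.8131) = 0.9349
Mean = 3037.61 * 0.9349
Mean = 2839.9203

2839.9203


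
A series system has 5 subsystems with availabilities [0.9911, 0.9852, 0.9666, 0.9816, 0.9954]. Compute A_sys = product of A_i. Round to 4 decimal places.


Subsystems: [0.9911, 0.9852, 0.9666, 0.9816, 0.9954]
After subsystem 1 (A=0.9911): product = 0.9911
After subsystem 2 (A=0.9852): product = 0.9764
After subsystem 3 (A=0.9666): product = 0.9438
After subsystem 4 (A=0.9816): product = 0.9265
After subsystem 5 (A=0.9954): product = 0.9222
A_sys = 0.9222

0.9222


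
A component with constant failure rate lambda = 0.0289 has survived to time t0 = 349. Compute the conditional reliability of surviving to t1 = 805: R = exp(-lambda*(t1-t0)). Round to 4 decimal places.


lambda = 0.0289
t0 = 349, t1 = 805
t1 - t0 = 456
lambda * (t1-t0) = 0.0289 * 456 = 13.1784
R = exp(-13.1784)
R = 0.0

0.0


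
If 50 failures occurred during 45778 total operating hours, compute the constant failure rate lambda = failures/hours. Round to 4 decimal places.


failures = 50
total_hours = 45778
lambda = 50 / 45778
lambda = 0.0011

0.0011


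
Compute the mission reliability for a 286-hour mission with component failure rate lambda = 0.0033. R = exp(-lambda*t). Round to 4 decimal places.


lambda = 0.0033
mission_time = 286
lambda * t = 0.0033 * 286 = 0.9438
R = exp(-0.9438)
R = 0.3891

0.3891


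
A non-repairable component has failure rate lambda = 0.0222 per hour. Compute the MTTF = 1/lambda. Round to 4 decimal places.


lambda = 0.0222
MTTF = 1 / 0.0222
MTTF = 45.045

45.045


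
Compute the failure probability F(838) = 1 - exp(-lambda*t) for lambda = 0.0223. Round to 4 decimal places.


lambda = 0.0223, t = 838
lambda * t = 18.6874
exp(-18.6874) = 0.0
F(t) = 1 - 0.0
F(t) = 1.0

1.0


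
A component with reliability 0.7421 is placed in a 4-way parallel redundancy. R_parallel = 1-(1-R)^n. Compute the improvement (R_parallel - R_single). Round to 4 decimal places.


R_single = 0.7421, n = 4
1 - R_single = 0.2579
(1 - R_single)^n = 0.2579^4 = 0.0044
R_parallel = 1 - 0.0044 = 0.9956
Improvement = 0.9956 - 0.7421
Improvement = 0.2535

0.2535


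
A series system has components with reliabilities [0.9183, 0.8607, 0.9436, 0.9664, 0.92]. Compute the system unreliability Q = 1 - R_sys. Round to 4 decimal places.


Components: [0.9183, 0.8607, 0.9436, 0.9664, 0.92]
After component 1: product = 0.9183
After component 2: product = 0.7904
After component 3: product = 0.7458
After component 4: product = 0.7207
After component 5: product = 0.6631
R_sys = 0.6631
Q = 1 - 0.6631 = 0.3369

0.3369


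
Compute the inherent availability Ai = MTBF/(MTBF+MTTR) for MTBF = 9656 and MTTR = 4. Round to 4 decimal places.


MTBF = 9656
MTTR = 4
MTBF + MTTR = 9660
Ai = 9656 / 9660
Ai = 0.9996

0.9996


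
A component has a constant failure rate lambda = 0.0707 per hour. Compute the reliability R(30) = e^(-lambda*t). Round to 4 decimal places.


lambda = 0.0707
t = 30
lambda * t = 2.121
R(t) = e^(-2.121)
R(t) = 0.1199

0.1199


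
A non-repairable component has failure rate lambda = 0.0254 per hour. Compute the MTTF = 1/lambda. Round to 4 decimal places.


lambda = 0.0254
MTTF = 1 / 0.0254
MTTF = 39.3701

39.3701
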